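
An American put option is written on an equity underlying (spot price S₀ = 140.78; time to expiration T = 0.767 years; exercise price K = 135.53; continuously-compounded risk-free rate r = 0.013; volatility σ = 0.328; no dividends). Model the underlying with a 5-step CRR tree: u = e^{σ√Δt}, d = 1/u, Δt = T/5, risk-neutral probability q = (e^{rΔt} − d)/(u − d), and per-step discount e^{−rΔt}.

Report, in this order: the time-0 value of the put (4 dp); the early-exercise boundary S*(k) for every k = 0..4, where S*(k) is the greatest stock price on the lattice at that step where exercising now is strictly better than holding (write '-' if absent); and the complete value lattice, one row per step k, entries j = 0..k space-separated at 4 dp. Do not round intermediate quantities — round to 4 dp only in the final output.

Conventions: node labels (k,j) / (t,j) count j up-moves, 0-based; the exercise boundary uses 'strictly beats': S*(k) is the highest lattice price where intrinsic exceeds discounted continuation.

params: Δt=0.15340 u=1.13708 d=0.87944 q=0.47568 e^(-rΔt)=0.99801
t_5 payoffs: 61.4703 39.7741 11.7219 0.0000 0.0000 0.0000
t_4: node(4,0) S=84.2119 payoff=51.3181 vs cont=51.0481 → 51.3181 [stop]  node(4,1) S=108.8823 payoff=26.6477 vs cont=26.3777 → 26.6477 [stop]  node(4,2) S=140.7800 payoff=0.0000 vs cont=6.1338 → 6.1338 [wait]  node(4,3) S=182.0223 payoff=0.0000 vs cont=0.0000 → 0.0000 [wait]  node(4,4) S=235.3469 payoff=0.0000 vs cont=0.0000 → 0.0000 [wait]  ⇒ S*(4)=108.8823
t_3: node(3,0) S=95.7559 payoff=39.7741 vs cont=39.5041 → 39.7741 [stop]  node(3,1) S=123.8081 payoff=11.7219 vs cont=16.8561 → 16.8561 [wait]  node(3,2) S=160.0784 payoff=0.0000 vs cont=3.2097 → 3.2097 [wait]  node(3,3) S=206.9744 payoff=0.0000 vs cont=0.0000 → 0.0000 [wait]  ⇒ S*(3)=95.7559
t_2: node(2,0) S=108.8823 payoff=26.6477 vs cont=28.8151 → 28.8151 [wait]  node(2,1) S=140.7800 payoff=0.0000 vs cont=10.3442 → 10.3442 [wait]  node(2,2) S=182.0223 payoff=0.0000 vs cont=1.6796 → 1.6796 [wait]  ⇒ S*(2)=-
t_1: node(1,0) S=123.8081 payoff=11.7219 vs cont=19.9890 → 19.9890 [wait]  node(1,1) S=160.0784 payoff=0.0000 vs cont=6.2102 → 6.2102 [wait]  ⇒ S*(1)=-
t_0: node(0,0) S=140.7800 payoff=0.0000 vs cont=13.4080 → 13.4080 [wait]  ⇒ S*(0)=-

price = 13.4080
boundary = - - - 95.7559 108.8823
tree:
13.4080
19.9890 6.2102
28.8151 10.3442 1.6796
39.7741 16.8561 3.2097 0.0000
51.3181 26.6477 6.1338 0.0000 0.0000
61.4703 39.7741 11.7219 0.0000 0.0000 0.0000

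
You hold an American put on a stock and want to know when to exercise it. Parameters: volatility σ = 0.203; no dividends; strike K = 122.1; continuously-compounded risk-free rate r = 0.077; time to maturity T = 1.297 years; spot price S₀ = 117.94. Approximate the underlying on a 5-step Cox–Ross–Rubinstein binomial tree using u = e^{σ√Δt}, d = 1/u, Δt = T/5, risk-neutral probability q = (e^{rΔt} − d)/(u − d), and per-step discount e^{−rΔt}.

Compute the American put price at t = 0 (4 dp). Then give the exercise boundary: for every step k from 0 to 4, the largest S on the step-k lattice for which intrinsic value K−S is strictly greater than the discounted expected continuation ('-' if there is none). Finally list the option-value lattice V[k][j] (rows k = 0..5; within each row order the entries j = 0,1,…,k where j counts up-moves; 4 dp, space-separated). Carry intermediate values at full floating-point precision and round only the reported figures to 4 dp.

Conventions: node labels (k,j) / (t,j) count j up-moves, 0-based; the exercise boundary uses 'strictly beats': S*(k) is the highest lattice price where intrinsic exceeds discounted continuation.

price = 8.9000
boundary = - 106.3553 95.9085 106.3553 95.9085
tree:
8.9000
15.7447 4.0836
26.1915 8.1679 1.1662
35.6121 15.7447 2.7768 0.0000
44.1074 26.1915 6.6122 0.0000 0.0000
51.7683 35.6121 15.7447 0.0000 0.0000 0.0000

params: Δt=0.25940 u=1.10892 d=0.90177 q=0.57157 e^(-rΔt)=0.98022
t_5 payoffs: 51.7683 35.6121 15.7447 0.0000 0.0000 0.0000
t_4: node(4,0) S=77.9926 payoff=44.1074 vs cont=41.6928 → 44.1074 [stop]  node(4,1) S=95.9085 payoff=26.1915 vs cont=23.7769 → 26.1915 [stop]  node(4,2) S=117.9400 payoff=4.1600 vs cont=6.6122 → 6.6122 [wait]  node(4,3) S=145.0324 payoff=0.0000 vs cont=0.0000 → 0.0000 [wait]  node(4,4) S=178.3483 payoff=0.0000 vs cont=0.0000 → 0.0000 [wait]  ⇒ S*(4)=95.9085
t_3: node(3,0) S=86.4879 payoff=35.6121 vs cont=33.1975 → 35.6121 [stop]  node(3,1) S=106.3553 payoff=15.7447 vs cont=14.7039 → 15.7447 [stop]  node(3,2) S=130.7866 payoff=0.0000 vs cont=2.7768 → 2.7768 [wait]  node(3,3) S=160.8300 payoff=0.0000 vs cont=0.0000 → 0.0000 [wait]  ⇒ S*(3)=106.3553
t_2: node(2,0) S=95.9085 payoff=26.1915 vs cont=23.7769 → 26.1915 [stop]  node(2,1) S=117.9400 payoff=4.1600 vs cont=8.1679 → 8.1679 [wait]  node(2,2) S=145.0324 payoff=0.0000 vs cont=1.1662 → 1.1662 [wait]  ⇒ S*(2)=95.9085
t_1: node(1,0) S=106.3553 payoff=15.7447 vs cont=15.5756 → 15.7447 [stop]  node(1,1) S=130.7866 payoff=0.0000 vs cont=4.0836 → 4.0836 [wait]  ⇒ S*(1)=106.3553
t_0: node(0,0) S=117.9400 payoff=4.1600 vs cont=8.9000 → 8.9000 [wait]  ⇒ S*(0)=-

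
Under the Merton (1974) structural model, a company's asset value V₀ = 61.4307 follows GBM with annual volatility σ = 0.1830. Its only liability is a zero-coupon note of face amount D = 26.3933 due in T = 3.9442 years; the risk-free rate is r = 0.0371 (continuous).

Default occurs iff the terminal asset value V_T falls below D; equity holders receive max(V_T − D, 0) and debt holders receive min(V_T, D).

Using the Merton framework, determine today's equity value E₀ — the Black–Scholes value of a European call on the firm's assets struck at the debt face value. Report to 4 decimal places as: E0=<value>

E0=38.6433

With assets at 61.4307 and a single debt payment of 26.3933 at 3.9442 years:
d₁ = [ln(V₀/D) + (r + σ²/2)T] / (σ√T)
   = [ln(61.4307/26.3933) + (0.0371 + 0.5·0.1830²)·3.9442] / (0.1830·√3.9442)
   = [0.844800 + 0.212373] / 0.363438 = 2.908811
d₂ = d₁ − σ√T = 2.908811 − 0.363438 = 2.545373
N(d₁) = 0.998186,  N(d₂) = 0.994542,  e^(−rT) = 0.863873
E₀ = V₀·N(d₁) − D·e^(−rT)·N(d₂)
   = 61.4307·0.998186 − 26.3933·0.863873·0.994542 = 38.643257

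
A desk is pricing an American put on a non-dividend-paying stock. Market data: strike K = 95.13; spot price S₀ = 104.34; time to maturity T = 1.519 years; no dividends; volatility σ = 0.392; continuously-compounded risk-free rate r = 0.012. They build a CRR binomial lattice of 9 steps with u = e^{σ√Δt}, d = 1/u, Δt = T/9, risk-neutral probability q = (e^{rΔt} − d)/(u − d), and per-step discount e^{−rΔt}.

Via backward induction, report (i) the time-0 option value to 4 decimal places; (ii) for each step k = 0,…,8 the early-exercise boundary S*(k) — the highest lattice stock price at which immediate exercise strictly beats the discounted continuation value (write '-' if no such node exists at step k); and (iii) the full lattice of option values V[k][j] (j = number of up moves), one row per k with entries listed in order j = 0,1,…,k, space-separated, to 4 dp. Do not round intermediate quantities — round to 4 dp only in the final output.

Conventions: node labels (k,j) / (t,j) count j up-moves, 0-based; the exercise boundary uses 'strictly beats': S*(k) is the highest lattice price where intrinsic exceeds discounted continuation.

price = 14.2417
boundary = - - - - - 46.6390 54.7885 64.3620 75.6084
tree:
14.2417
19.3246 8.4813
25.5356 12.2939 4.1508
32.7420 17.3917 6.5080 1.4687
40.5870 23.8981 10.0143 2.5198 0.2710
48.4910 31.7096 15.0539 4.2851 0.5086 0.0000
55.4284 40.3415 21.9598 7.2089 0.9545 0.0000 0.0000
61.3338 48.4910 30.7680 11.9655 1.7915 0.0000 0.0000 0.0000
66.3608 55.4284 40.3415 19.5216 3.3622 0.0000 0.0000 0.0000 0.0000
70.6401 61.3338 48.4910 30.7680 6.3101 0.0000 0.0000 0.0000 0.0000 0.0000

params: Δt=0.16878 u=1.17474 d=0.85125 q=0.46609 e^(-rΔt)=0.99798
t_9 payoffs: 70.6401 61.3338 48.4910 30.7680 6.3101 0.0000 0.0000 0.0000 0.0000 0.0000
t_8: node(8,0) S=28.7692 payoff=66.3608 vs cont=66.1683 → 66.3608 [stop]  node(8,1) S=39.7016 payoff=55.4284 vs cont=55.2359 → 55.4284 [stop]  node(8,2) S=54.7885 payoff=40.3415 vs cont=40.1490 → 40.3415 [stop]  node(8,3) S=75.6084 payoff=19.5216 vs cont=19.3291 → 19.5216 [stop]  node(8,4) S=104.3400 payoff=0.0000 vs cont=3.3622 → 3.3622 [wait]  node(8,5) S=143.9898 payoff=0.0000 vs cont=0.0000 → 0.0000 [wait]  node(8,6) S=198.7066 payoff=0.0000 vs cont=0.0000 → 0.0000 [wait]  node(8,7) S=274.2162 payoff=0.0000 vs cont=0.0000 → 0.0000 [wait]  node(8,8) S=378.4198 payoff=0.0000 vs cont=0.0000 → 0.0000 [wait]  ⇒ S*(8)=75.6084
t_7: node(7,0) S=33.7962 payoff=61.3338 vs cont=61.1413 → 61.3338 [stop]  node(7,1) S=46.6390 payoff=48.4910 vs cont=48.2986 → 48.4910 [stop]  node(7,2) S=64.3620 payoff=30.7680 vs cont=30.5755 → 30.7680 [stop]  node(7,3) S=88.8199 payoff=6.3101 vs cont=11.9655 → 11.9655 [wait]  node(7,4) S=122.5720 payoff=0.0000 vs cont=1.7915 → 1.7915 [wait]  node(7,5) S=169.1500 payoff=0.0000 vs cont=0.0000 → 0.0000 [wait]  node(7,6) S=233.4279 payoff=0.0000 vs cont=0.0000 → 0.0000 [wait]  node(7,7) S=322.1317 payoff=0.0000 vs cont=0.0000 → 0.0000 [wait]  ⇒ S*(7)=64.3620
t_6: node(6,0) S=39.7016 payoff=55.4284 vs cont=55.2359 → 55.4284 [stop]  node(6,1) S=54.7885 payoff=40.3415 vs cont=40.1490 → 40.3415 [stop]  node(6,2) S=75.6084 payoff=19.5216 vs cont=21.9598 → 21.9598 [wait]  node(6,3) S=104.3400 payoff=0.0000 vs cont=7.2089 → 7.2089 [wait]  node(6,4) S=143.9898 payoff=0.0000 vs cont=0.9545 → 0.9545 [wait]  node(6,5) S=198.7066 payoff=0.0000 vs cont=0.0000 → 0.0000 [wait]  node(6,6) S=274.2162 payoff=0.0000 vs cont=0.0000 → 0.0000 [wait]  ⇒ S*(6)=54.7885
t_5: node(5,0) S=46.6390 payoff=48.4910 vs cont=48.2986 → 48.4910 [stop]  node(5,1) S=64.3620 payoff=30.7680 vs cont=31.7096 → 31.7096 [wait]  node(5,2) S=88.8199 payoff=6.3101 vs cont=15.0539 → 15.0539 [wait]  node(5,3) S=122.5720 payoff=0.0000 vs cont=4.2851 → 4.2851 [wait]  node(5,4) S=169.1500 payoff=0.0000 vs cont=0.5086 → 0.5086 [wait]  node(5,5) S=233.4279 payoff=0.0000 vs cont=0.0000 → 0.0000 [wait]  ⇒ S*(5)=46.6390
t_4: node(4,0) S=54.7885 payoff=40.3415 vs cont=40.5870 → 40.5870 [wait]  node(4,1) S=75.6084 payoff=19.5216 vs cont=23.8981 → 23.8981 [wait]  node(4,2) S=104.3400 payoff=0.0000 vs cont=10.0143 → 10.0143 [wait]  node(4,3) S=143.9898 payoff=0.0000 vs cont=2.5198 → 2.5198 [wait]  node(4,4) S=198.7066 payoff=0.0000 vs cont=0.2710 → 0.2710 [wait]  ⇒ S*(4)=-
t_3: node(3,0) S=64.3620 payoff=30.7680 vs cont=32.7420 → 32.7420 [wait]  node(3,1) S=88.8199 payoff=6.3101 vs cont=17.3917 → 17.3917 [wait]  node(3,2) S=122.5720 payoff=0.0000 vs cont=6.5080 → 6.5080 [wait]  node(3,3) S=169.1500 payoff=0.0000 vs cont=1.4687 → 1.4687 [wait]  ⇒ S*(3)=-
t_2: node(2,0) S=75.6084 payoff=19.5216 vs cont=25.5356 → 25.5356 [wait]  node(2,1) S=104.3400 payoff=0.0000 vs cont=12.2939 → 12.2939 [wait]  node(2,2) S=143.9898 payoff=0.0000 vs cont=4.1508 → 4.1508 [wait]  ⇒ S*(2)=-
t_1: node(1,0) S=88.8199 payoff=6.3101 vs cont=19.3246 → 19.3246 [wait]  node(1,1) S=122.5720 payoff=0.0000 vs cont=8.4813 → 8.4813 [wait]  ⇒ S*(1)=-
t_0: node(0,0) S=104.3400 payoff=0.0000 vs cont=14.2417 → 14.2417 [wait]  ⇒ S*(0)=-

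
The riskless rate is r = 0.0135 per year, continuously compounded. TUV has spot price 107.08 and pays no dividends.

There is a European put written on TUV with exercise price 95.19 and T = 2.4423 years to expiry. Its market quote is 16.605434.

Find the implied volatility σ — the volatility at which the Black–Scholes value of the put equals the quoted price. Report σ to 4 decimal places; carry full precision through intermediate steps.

sigma = 0.3821

At σ = 0.3821 the Black–Scholes value reproduces the quote:
σ√T = 0.3821·√2.4423 = 0.597141
d₁ = (ln(S/K) + (r+σ²/2)T) / (σ√T) = (ln(107.08/95.19) + (0.0135+0.3821²/2)·2.4423) / 0.597141 = (0.117701 + 0.211259) / 0.597141 = 0.550893
d₂ = d₁ − σ√T = 0.550893 − 0.597141 = -0.046247
e^{−rT} = 0.967567
N(−d₁) = 0.290853,  N(−d₂) = 0.518443
V = K·e^{−rT}·N(−d₂) − S·N(−d₁) = 47.750013 − 31.144579 = 16.605434 (matching the quote); vega is positive throughout, so no other σ reproduces this price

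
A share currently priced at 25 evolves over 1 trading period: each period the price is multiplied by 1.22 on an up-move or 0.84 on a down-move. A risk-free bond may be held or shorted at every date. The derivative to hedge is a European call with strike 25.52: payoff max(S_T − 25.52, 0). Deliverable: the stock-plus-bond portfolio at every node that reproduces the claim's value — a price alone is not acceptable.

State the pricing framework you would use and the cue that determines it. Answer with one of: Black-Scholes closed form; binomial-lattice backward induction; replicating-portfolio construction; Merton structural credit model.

Key observation: the deliverable is the dynamic trading strategy on the 1-step tree (spot 25, moves 1.22 and 0.84), so the valuation must go through the node-by-node replicating-portfolio solve.

framework: replicating-portfolio construction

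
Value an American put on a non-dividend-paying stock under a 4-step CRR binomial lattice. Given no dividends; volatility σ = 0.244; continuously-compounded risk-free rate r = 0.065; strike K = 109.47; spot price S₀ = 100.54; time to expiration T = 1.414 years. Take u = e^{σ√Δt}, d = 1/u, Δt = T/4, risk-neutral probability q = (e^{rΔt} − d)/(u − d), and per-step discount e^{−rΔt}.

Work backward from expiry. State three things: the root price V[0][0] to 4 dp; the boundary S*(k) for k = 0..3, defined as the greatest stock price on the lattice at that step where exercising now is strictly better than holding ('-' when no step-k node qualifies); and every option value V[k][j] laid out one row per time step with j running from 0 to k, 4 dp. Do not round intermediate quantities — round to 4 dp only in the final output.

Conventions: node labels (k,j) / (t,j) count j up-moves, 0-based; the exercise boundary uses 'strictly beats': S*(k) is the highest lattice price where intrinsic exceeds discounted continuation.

params: Δt=0.35350 u=1.15612 d=0.86496 q=0.54363 e^(-rΔt)=0.97728
t_4 payoffs: 53.1941 34.2505 8.9300 0.0000 0.0000
t_3: node(3,0) S=65.0619 payoff=44.4081 vs cont=41.9215 → 44.4081 [stop]  node(3,1) S=86.9631 payoff=22.5069 vs cont=20.0203 → 22.5069 [stop]  node(3,2) S=116.2366 payoff=0.0000 vs cont=3.9829 → 3.9829 [wait]  node(3,3) S=155.3643 payoff=0.0000 vs cont=0.0000 → 0.0000 [wait]  ⇒ S*(3)=86.9631
t_2: node(2,0) S=75.2195 payoff=34.2505 vs cont=31.7638 → 34.2505 [stop]  node(2,1) S=100.5400 payoff=8.9300 vs cont=12.1543 → 12.1543 [wait]  node(2,2) S=134.3839 payoff=0.0000 vs cont=1.7764 → 1.7764 [wait]  ⇒ S*(2)=75.2195
t_1: node(1,0) S=86.9631 payoff=22.5069 vs cont=21.7333 → 22.5069 [stop]  node(1,1) S=116.2366 payoff=0.0000 vs cont=6.3647 → 6.3647 [wait]  ⇒ S*(1)=86.9631
t_0: node(0,0) S=100.5400 payoff=8.9300 vs cont=13.4197 → 13.4197 [wait]  ⇒ S*(0)=-

price = 13.4197
boundary = - 86.9631 75.2195 86.9631
tree:
13.4197
22.5069 6.3647
34.2505 12.1543 1.7764
44.4081 22.5069 3.9829 0.0000
53.1941 34.2505 8.9300 0.0000 0.0000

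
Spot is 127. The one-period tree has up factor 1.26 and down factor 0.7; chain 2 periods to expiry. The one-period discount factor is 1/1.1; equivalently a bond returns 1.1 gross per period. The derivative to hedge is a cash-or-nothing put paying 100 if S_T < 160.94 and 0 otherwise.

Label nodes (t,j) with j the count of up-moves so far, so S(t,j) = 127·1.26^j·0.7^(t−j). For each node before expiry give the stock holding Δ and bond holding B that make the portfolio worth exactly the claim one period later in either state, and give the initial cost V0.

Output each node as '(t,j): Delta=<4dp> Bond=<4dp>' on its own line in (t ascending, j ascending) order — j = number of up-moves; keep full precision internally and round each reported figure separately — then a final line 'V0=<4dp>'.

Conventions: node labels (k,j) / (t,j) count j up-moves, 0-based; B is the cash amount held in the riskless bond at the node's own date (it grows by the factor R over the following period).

Under the risk-neutral measure, an up-move has probability p* = (R−d)/(u−d) = 0.7143 and values discount at R = 1.1.
Terminal payoffs: V(2,0)=100.0000, V(2,1)=100.0000, V(2,2)=0.0000
Node (1,0) S=88.9000: V=(p*·100.0000+(1−p*)·100.0000)/1.1=90.9091; Δ=(100.0000−100.0000)/(112.0140−62.2300)=0.0000; B=V−Δ·S=90.9091
Node (1,1) S=160.0200: V=(p*·0.0000+(1−p*)·100.0000)/1.1=25.9740; Δ=(0.0000−100.0000)/(201.6252−112.0140)=-1.1159; B=V−Δ·S=204.5455
Node (0,0) S=127.0000: V=(p*·25.9740+(1−p*)·90.9091)/1.1=40.4790; Δ=(25.9740−90.9091)/(160.0200−88.9000)=-0.9130; B=V−Δ·S=156.4345
Check: Δ(0,0)·S0 + B(0,0) = 40.4790 = V0.

(0,0): Delta=-0.9130 Bond=156.4345
(1,0): Delta=0.0000 Bond=90.9091
(1,1): Delta=-1.1159 Bond=204.5455
V0=40.4790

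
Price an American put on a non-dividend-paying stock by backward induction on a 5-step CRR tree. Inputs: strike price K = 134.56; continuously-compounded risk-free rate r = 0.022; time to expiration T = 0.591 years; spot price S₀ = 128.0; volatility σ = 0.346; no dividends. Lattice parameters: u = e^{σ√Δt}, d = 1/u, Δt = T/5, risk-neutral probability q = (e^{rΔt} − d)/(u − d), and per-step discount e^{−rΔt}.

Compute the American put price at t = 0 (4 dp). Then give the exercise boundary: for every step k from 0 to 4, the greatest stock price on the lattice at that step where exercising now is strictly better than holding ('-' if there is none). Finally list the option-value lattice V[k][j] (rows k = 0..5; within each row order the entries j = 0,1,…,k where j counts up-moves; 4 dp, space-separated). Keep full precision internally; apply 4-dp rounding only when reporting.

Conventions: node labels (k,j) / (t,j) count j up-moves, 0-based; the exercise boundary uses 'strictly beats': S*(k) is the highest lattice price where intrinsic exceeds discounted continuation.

price = 16.9511
boundary = - - - 89.5828 100.8989
tree:
16.9511
24.5638 8.8357
34.1258 14.3881 2.8976
44.9772 22.6120 5.6000 0.0000
55.0241 33.6611 10.8225 0.0000 0.0000
63.9443 44.9772 20.9156 0.0000 0.0000 0.0000

Δt=0.11820, u=1.12632, d=0.88785, q=0.48121, disc=e^(-rΔt)=0.99740
k=5 terminal: V=max(K-S,0) → 63.9443 44.9772 20.9156 0.0000 0.0000 0.0000
k=4: j=0 S=79.5359 intr=55.0241 cont=54.6747 V=55.0241[EX]; j=1 S=100.8989 intr=33.6611 cont=33.3116 V=33.6611[EX]; j=2 S=128.0000 intr=6.5600 cont=10.8225 V=10.8225[hold]; j=3 S=162.3804 intr=0.0000 cont=0.0000 V=0.0000[hold]; j=4 S=205.9951 intr=0.0000 cont=0.0000 V=0.0000[hold]  S*(4)=100.8989
k=3: j=0 S=89.5828 intr=44.9772 cont=44.6277 V=44.9772[EX]; j=1 S=113.6444 intr=20.9156 cont=22.6120 V=22.6120[hold]; j=2 S=144.1689 intr=0.0000 cont=5.6000 V=5.6000[hold]; j=3 S=182.8922 intr=0.0000 cont=0.0000 V=0.0000[hold]  S*(3)=89.5828
k=2: j=0 S=100.8989 intr=33.6611 cont=34.1258 V=34.1258[hold]; j=1 S=128.0000 intr=6.5600 cont=14.3881 V=14.3881[hold]; j=2 S=162.3804 intr=0.0000 cont=2.8976 V=2.8976[hold]  S*(2)=-
k=1: j=0 S=113.6444 intr=20.9156 cont=24.5638 V=24.5638[hold]; j=1 S=144.1689 intr=0.0000 cont=8.8357 V=8.8357[hold]  S*(1)=-
k=0: j=0 S=128.0000 intr=6.5600 cont=16.9511 V=16.9511[hold]  S*(0)=-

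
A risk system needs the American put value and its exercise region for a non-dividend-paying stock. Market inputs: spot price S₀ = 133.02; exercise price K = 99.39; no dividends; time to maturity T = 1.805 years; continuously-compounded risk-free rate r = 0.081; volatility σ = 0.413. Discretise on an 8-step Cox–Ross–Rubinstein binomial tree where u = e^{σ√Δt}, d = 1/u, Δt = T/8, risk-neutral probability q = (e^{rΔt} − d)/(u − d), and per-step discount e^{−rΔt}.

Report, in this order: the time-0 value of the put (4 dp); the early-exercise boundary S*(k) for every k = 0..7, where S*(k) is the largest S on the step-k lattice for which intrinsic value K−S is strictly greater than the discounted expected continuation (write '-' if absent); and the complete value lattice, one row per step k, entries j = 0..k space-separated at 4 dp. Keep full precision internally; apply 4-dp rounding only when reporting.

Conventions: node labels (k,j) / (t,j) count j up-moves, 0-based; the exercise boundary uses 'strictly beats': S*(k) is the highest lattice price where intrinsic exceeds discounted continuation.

price = 8.0878
boundary = - - - - 60.6912 49.8802 60.6912 73.8455
tree:
8.0878
12.4924 3.9443
18.8051 6.5874 1.4241
27.4614 10.7696 2.6126 0.2781
38.6988 17.1431 4.7394 0.5639 0.0000
49.5098 26.3624 8.4781 1.1436 0.0000 0.0000
58.3950 38.6988 14.8948 2.3193 0.0000 0.0000 0.0000
65.6975 49.5098 25.5445 4.7037 0.0000 0.0000 0.0000 0.0000
71.6992 58.3950 38.6988 9.5393 0.0000 0.0000 0.0000 0.0000 0.0000

Δt=0.22562  u=1.21674  d=0.82187  q=0.49782  discount=0.98189
step 8 (expiry): payoffs max(K−S,0) = 71.6992 58.3950 38.6988 9.5393 0.0000 0.0000 0.0000 0.0000 0.0000
step 7: (k=7,j=0): S=33.6925, K−S=65.6975, hold=63.8976 ⇒ V=65.6975 exercise | (k=7,j=1): S=49.8802, K−S=49.5098, hold=47.7099 ⇒ V=49.5098 exercise | (k=7,j=2): S=73.8455, K−S=25.5445, hold=23.7446 ⇒ V=25.5445 exercise | (k=7,j=3): S=109.3249, K−S=0.0000, hold=4.7037 ⇒ V=4.7037 continue | (k=7,j=4): S=161.8507, K−S=0.0000, hold=0.0000 ⇒ V=0.0000 continue | (k=7,j=5): S=239.6128, K−S=0.0000, hold=0.0000 ⇒ V=0.0000 continue | (k=7,j=6): S=354.7362, K−S=0.0000, hold=0.0000 ⇒ V=0.0000 continue | (k=7,j=7): S=525.1713, K−S=0.0000, hold=0.0000 ⇒ V=0.0000 continue  boundary S*=73.8455
step 6: (k=6,j=0): S=40.9950, K−S=58.3950, hold=56.5951 ⇒ V=58.3950 exercise | (k=6,j=1): S=60.6912, K−S=38.6988, hold=36.8988 ⇒ V=38.6988 exercise | (k=6,j=2): S=89.8507, K−S=9.5393, hold=14.8948 ⇒ V=14.8948 continue | (k=6,j=3): S=133.0200, K−S=0.0000, hold=2.3193 ⇒ V=2.3193 continue | (k=6,j=4): S=196.9302, K−S=0.0000, hold=0.0000 ⇒ V=0.0000 continue | (k=6,j=5): S=291.5465, K−S=0.0000, hold=0.0000 ⇒ V=0.0000 continue | (k=6,j=6): S=431.6217, K−S=0.0000, hold=0.0000 ⇒ V=0.0000 continue  boundary S*=60.6912
step 5: (k=5,j=0): S=49.8802, K−S=49.5098, hold=47.7099 ⇒ V=49.5098 exercise | (k=5,j=1): S=73.8455, K−S=25.5445, hold=26.3624 ⇒ V=26.3624 continue | (k=5,j=2): S=109.3249, K−S=0.0000, hold=8.4781 ⇒ V=8.4781 continue | (k=5,j=3): S=161.8507, K−S=0.0000, hold=1.1436 ⇒ V=1.1436 continue | (k=5,j=4): S=239.6128, K−S=0.0000, hold=0.0000 ⇒ V=0.0000 continue | (k=5,j=5): S=354.7362, K−S=0.0000, hold=0.0000 ⇒ V=0.0000 continue  boundary S*=49.8802
step 4: (k=4,j=0): S=60.6912, K−S=38.6988, hold=37.2986 ⇒ V=38.6988 exercise | (k=4,j=1): S=89.8507, K−S=9.5393, hold=17.1431 ⇒ V=17.1431 continue | (k=4,j=2): S=133.0200, K−S=0.0000, hold=4.7394 ⇒ V=4.7394 continue | (k=4,j=3): S=196.9302, K−S=0.0000, hold=0.5639 ⇒ V=0.5639 continue | (k=4,j=4): S=291.5465, K−S=0.0000, hold=0.0000 ⇒ V=0.0000 continue  boundary S*=60.6912
step 3: (k=3,j=0): S=73.8455, K−S=25.5445, hold=27.4614 ⇒ V=27.4614 continue | (k=3,j=1): S=109.3249, K−S=0.0000, hold=10.7696 ⇒ V=10.7696 continue | (k=3,j=2): S=161.8507, K−S=0.0000, hold=2.6126 ⇒ V=2.6126 continue | (k=3,j=3): S=239.6128, K−S=0.0000, hold=0.2781 ⇒ V=0.2781 continue  boundary S*=-
step 2: (k=2,j=0): S=89.8507, K−S=9.5393, hold=18.8051 ⇒ V=18.8051 continue | (k=2,j=1): S=133.0200, K−S=0.0000, hold=6.5874 ⇒ V=6.5874 continue | (k=2,j=2): S=196.9302, K−S=0.0000, hold=1.4241 ⇒ V=1.4241 continue  boundary S*=-
step 1: (k=1,j=0): S=109.3249, K−S=0.0000, hold=12.4924 ⇒ V=12.4924 continue | (k=1,j=1): S=161.8507, K−S=0.0000, hold=3.9443 ⇒ V=3.9443 continue  boundary S*=-
step 0: (k=0,j=0): S=133.0200, K−S=0.0000, hold=8.0878 ⇒ V=8.0878 continue  boundary S*=-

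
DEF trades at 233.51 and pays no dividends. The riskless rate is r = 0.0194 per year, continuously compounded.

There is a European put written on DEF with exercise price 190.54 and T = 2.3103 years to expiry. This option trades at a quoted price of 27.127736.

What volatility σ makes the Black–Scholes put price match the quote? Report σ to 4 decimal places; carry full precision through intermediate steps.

sigma = 0.3928

At σ = 0.3928 the Black–Scholes value reproduces the quote:
σ√T = 0.3928·√2.3103 = 0.597043
d₁ = (ln(S/K) + (r+σ²/2)T) / (σ√T) = (ln(233.51/190.54) + (0.0194+0.3928²/2)·2.3103) / 0.597043 = (0.203363 + 0.223050) / 0.597043 = 0.714208
d₂ = d₁ − σ√T = 0.714208 − 0.597043 = 0.117165
e^{−rT} = 0.956170
N(−d₁) = 0.237549,  N(−d₂) = 0.453365
V = K·e^{−rT}·N(−d₂) − S·N(−d₁) = 82.597887 − 55.470151 = 27.127736 (equal to the quote); since ∂V/∂σ > 0 for all σ, the implied volatility is unique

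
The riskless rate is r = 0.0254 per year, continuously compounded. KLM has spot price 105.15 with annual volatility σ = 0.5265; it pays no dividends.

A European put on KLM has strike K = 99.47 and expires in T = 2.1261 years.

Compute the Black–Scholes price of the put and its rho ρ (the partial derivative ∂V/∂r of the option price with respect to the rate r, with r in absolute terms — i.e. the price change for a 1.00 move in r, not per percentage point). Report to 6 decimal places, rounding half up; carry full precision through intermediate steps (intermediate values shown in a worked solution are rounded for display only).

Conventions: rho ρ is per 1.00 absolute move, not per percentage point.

price = 24.633169
ρ = -119.275099

σ√T = 0.5265·√2.1261 = 0.767698
d₁ = (ln(S/K) + (r+σ²/2)T) / (σ√T) = (ln(105.15/99.47) + (0.0254+0.5265²/2)·2.1261) / 0.767698 = (0.055532 + 0.348683) / 0.767698 = 0.526528
d₂ = d₁ − σ√T = 0.526528 − 0.767698 = -0.241169
e^{−rT} = 0.947429
N(−d₁) = 0.299261,  N(−d₂) = 0.595288
Put price V = K·e^{−rT}·N(−d₂) − S·N(−d₁) = 56.100418 − 31.467249 = 24.633169
ρ = −K·T·e^{−rT}·N(−d₂) = -119.275099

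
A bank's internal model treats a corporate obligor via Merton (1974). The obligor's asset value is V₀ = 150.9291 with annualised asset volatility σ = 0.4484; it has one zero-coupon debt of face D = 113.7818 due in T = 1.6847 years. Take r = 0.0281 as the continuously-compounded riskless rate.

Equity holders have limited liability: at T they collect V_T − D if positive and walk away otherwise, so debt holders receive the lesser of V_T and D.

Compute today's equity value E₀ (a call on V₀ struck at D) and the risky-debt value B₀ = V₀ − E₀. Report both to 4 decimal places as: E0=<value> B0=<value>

E0=55.3713 B0=95.5578

Work the structural quantities from V₀ = 150.9291 against face 113.7818:
d₁ = [ln(V₀/D) + (r + σ²/2)T] / (σ√T)
   = [ln(150.9291/113.7818) + (0.0281 + 0.5·0.4484²)·1.6847] / (0.4484·√1.6847)
   = [0.282528 + 0.216705] / 0.582005 = 0.857780
d₂ = d₁ − σ√T = 0.857780 − 0.582005 = 0.275775
N(d₁) = 0.804493,  N(d₂) = 0.608640,  e^(−rT) = 0.953763
E₀ = V₀·N(d₁) − D·e^(−rT)·N(d₂)
   = 150.9291·0.804493 − 113.7818·0.953763·0.608640 = 55.371323
B₀ = V₀ − E₀ = 150.9291 − 55.371323 = 95.557777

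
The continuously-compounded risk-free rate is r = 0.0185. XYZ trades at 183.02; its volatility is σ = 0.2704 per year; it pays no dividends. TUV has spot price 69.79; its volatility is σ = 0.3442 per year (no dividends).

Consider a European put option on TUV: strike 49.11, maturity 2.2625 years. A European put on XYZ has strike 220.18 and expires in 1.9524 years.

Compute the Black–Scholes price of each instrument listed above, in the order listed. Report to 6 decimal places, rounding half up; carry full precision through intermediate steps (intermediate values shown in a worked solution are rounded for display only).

[TUV put K=49.11]
σ√T = 0.3442·√2.2625 = 0.517732
d₁ = (ln(S/K) + (r+σ²/2)T) / (σ√T) = (ln(69.79/49.11) + (0.0185+0.3442²/2)·2.2625) / 0.517732 = (0.351428 + 0.175880) / 0.517732 = 1.018495
d₂ = d₁ − σ√T = 1.018495 − 0.517732 = 0.500763
e^{−rT} = 0.959008
N(−d₁) = 0.154221,  N(−d₂) = 0.308269
price = K·e^{−rT}·N(−d₂) − S·N(−d₁) = 14.518506 − 10.763112 = 3.755394
[XYZ put K=220.18]
σ√T = 0.2704·√1.9524 = 0.377825
d₁ = (ln(S/K) + (r+σ²/2)T) / (σ√T) = (ln(183.02/220.18) + (0.0185+0.2704²/2)·1.9524) / 0.377825 = (-0.184850 + 0.107495) / 0.377825 = -0.204736
d₂ = d₁ − σ√T = -0.204736 − 0.377825 = -0.582562
e^{−rT} = 0.964525
N(−d₁) = 0.581111,  N(−d₂) = 0.719906
price = K·e^{−rT}·N(−d₂) − S·N(−d₁) = 152.885773 − 106.354921 = 46.530852

price(TUV put K=49.11) = 3.755394
price(XYZ put K=220.18) = 46.530852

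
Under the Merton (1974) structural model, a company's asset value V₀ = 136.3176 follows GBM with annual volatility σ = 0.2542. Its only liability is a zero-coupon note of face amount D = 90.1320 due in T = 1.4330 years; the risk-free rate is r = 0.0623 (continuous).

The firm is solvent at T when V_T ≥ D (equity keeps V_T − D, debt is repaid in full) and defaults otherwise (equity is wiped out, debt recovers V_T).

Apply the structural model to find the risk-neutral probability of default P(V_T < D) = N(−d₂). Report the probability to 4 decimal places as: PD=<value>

PD=0.0667

Apply the equity-as-call identities (strike 90.1320, horizon 1.4330 years):
d₁ = [ln(V₀/D) + (r + σ²/2)T] / (σ√T)
   = [ln(136.3176/90.1320) + (0.0623 + 0.5·0.2542²)·1.4330] / (0.2542·√1.4330)
   = [0.413712 + 0.135574] / 0.304298 = 1.805096
d₂ = d₁ − σ√T = 1.805096 − 0.304298 = 1.500799
risk-neutral PD = N(−d₂) = N(-1.500799) = 0.066704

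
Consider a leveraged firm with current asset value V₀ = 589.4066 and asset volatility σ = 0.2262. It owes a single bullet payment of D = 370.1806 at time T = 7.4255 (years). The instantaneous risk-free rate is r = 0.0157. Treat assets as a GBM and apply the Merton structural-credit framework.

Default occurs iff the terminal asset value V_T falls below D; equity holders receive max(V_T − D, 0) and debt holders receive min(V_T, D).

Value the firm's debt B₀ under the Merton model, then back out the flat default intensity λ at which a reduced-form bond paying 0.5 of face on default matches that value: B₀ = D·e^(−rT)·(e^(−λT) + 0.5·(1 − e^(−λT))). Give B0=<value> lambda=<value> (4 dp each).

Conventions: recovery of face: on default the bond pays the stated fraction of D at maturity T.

Work the structural quantities from V₀ = 589.4066 against face 370.1806:
d₁ = [ln(V₀/D) + (r + σ²/2)T] / (σ√T)
   = [ln(589.4066/370.1806) + (0.0157 + 0.5·0.2262²)·7.4255] / (0.2262·√7.4255)
   = [0.465125 + 0.306549] / 0.616390 = 1.251925
d₂ = d₁ − σ√T = 1.251925 − 0.616390 = 0.635535
N(d₁) = 0.894701,  N(d₂) = 0.737460,  e^(−rT) = 0.889959
E₀ = V₀·N(d₁) − D·e^(−rT)·N(d₂)
   = 589.4066·0.894701 − 370.1806·0.889959·0.737460 = 284.390010
B₀ = V₀ − E₀ = 589.4066 − 284.390010 = 305.016590
e^(−λT) = (B₀·e^(rT)/D − 0.5)/(1 − 0.5) = (305.0166·1.123648/370.1806 − 0.5)/0.5 = 0.85169741
λ = −ln(0.85169741)/7.4255 = 0.021618

B0=305.0166 lambda=0.0216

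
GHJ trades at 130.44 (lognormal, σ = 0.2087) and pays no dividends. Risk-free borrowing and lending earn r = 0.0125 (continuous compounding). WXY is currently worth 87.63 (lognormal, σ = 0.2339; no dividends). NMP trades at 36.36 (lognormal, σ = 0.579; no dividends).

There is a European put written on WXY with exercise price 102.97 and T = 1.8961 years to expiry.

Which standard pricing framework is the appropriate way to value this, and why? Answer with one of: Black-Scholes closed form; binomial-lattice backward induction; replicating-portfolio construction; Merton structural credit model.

Key observation: the instrument is a plain European put (strike 102.97) on a lognormal asset; the exact continuous-time formula applies directly.

framework: Black-Scholes closed form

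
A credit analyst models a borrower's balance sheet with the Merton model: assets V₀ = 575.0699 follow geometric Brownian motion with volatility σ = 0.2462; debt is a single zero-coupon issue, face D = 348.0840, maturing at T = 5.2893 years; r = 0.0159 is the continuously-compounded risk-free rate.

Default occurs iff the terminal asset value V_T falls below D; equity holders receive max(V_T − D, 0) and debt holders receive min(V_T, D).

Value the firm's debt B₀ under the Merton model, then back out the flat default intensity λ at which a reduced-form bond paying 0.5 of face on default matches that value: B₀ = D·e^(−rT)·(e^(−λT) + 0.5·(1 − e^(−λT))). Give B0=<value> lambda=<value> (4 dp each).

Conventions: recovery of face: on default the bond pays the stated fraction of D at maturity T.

Apply the equity-as-call identities (strike 348.0840, horizon 5.2893 years):
d₁ = [ln(V₀/D) + (r + σ²/2)T] / (σ√T)
   = [ln(575.0699/348.0840) + (0.0159 + 0.5·0.2462²)·5.2893] / (0.2462·√5.2893)
   = [0.502048 + 0.244404] / 0.566223 = 1.318301
d₂ = d₁ − σ√T = 1.318301 − 0.566223 = 0.752078
N(d₁) = 0.906299,  N(d₂) = 0.773998,  e^(−rT) = 0.919339
E₀ = V₀·N(d₁) − D·e^(−rT)·N(d₂)
   = 575.0699·0.906299 − 348.0840·0.919339·0.773998 = 273.499947
B₀ = V₀ − E₀ = 575.0699 − 273.499947 = 301.569953
e^(−λT) = (B₀·e^(rT)/D − 0.5)/(1 − 0.5) = (301.5700·1.087738/348.0840 − 0.5)/0.5 = 0.88476922
λ = −ln(0.88476922)/5.2893 = 0.023146

B0=301.5700 lambda=0.0231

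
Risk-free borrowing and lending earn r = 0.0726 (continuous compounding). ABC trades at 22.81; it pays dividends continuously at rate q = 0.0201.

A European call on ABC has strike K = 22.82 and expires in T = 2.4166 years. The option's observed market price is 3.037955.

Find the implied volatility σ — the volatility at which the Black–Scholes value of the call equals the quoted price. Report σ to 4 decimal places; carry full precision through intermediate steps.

At σ = 0.1092 the Black–Scholes value reproduces the quote:
σ√T = 0.1092·√2.4166 = 0.169756
d₁ = (ln(S/K) + (r−q+σ²/2)T) / (σ√T) = (ln(22.81/22.82) + (0.0726−0.0201+0.1092²/2)·2.4166) / 0.169756 = (-0.000438 + 0.141280) / 0.169756 = 0.829672
d₂ = d₁ − σ√T = 0.829672 − 0.169756 = 0.659916
e^{−rT} = 0.839083
e^{−qT} = 0.952587
N(d₁) = 0.796638,  N(d₂) = 0.745346
V = S·e^{−qT}·N(d₁) − K·e^{−rT}·N(d₂) = 17.309756 − 14.271800 = 3.037955 (equal to the quote); since ∂V/∂σ > 0 for all σ, the implied volatility is unique

sigma = 0.1092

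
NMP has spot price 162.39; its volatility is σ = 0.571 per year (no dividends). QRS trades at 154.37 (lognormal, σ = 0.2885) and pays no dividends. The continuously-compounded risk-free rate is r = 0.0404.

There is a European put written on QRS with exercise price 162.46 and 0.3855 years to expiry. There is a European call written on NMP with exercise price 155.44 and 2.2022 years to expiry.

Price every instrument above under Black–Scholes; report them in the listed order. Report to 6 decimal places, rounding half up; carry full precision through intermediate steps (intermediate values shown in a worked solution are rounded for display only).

price(QRS put K=162.46) = 14.224469
price(NMP call K=155.44) = 60.650258

[QRS put K=162.46]
σ√T = 0.2885·√0.3855 = 0.179126
d₁ = (ln(S/K) + (r+σ²/2)T) / (σ√T) = (ln(154.37/162.46) + (0.0404+0.2885²/2)·0.3855) / 0.179126 = (-0.051079 + 0.031617) / 0.179126 = -0.108652
d₂ = d₁ − σ√T = -0.108652 − 0.179126 = -0.287777
e^{−rT} = 0.984546
N(−d₁) = 0.543261,  N(−d₂) = 0.613241
price = K·e^{−rT}·N(−d₂) − S·N(−d₁) = 98.087600 − 83.863131 = 14.224469
[NMP call K=155.44]
σ√T = 0.571·√2.2022 = 0.847353
d₁ = (ln(S/K) + (r+σ²/2)T) / (σ√T) = (ln(162.39/155.44) + (0.0404+0.571²/2)·2.2022) / 0.847353 = (0.043741 + 0.447973) / 0.847353 = 0.580294
d₂ = d₁ − σ√T = 0.580294 − 0.847353 = -0.267060
e^{−rT} = 0.914874
N(d₁) = 0.719142,  N(d₂) = 0.394712
price = S·N(d₁) − K·e^{−rT}·N(d₂) = 116.781418 − 56.131160 = 60.650258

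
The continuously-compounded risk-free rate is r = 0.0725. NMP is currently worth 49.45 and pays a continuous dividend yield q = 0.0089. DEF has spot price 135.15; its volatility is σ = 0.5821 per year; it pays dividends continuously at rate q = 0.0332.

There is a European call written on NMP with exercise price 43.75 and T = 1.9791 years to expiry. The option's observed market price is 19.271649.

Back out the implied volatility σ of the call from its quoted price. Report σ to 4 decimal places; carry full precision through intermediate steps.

At σ = 0.5631 the Black–Scholes value reproduces the quote:
σ√T = 0.5631·√1.9791 = 0.792172
d₁ = (ln(S/K) + (r−q+σ²/2)T) / (σ√T) = (ln(49.45/43.75) + (0.0725−0.0089+0.5631²/2)·1.9791) / 0.792172 = (0.122470 + 0.439639) / 0.792172 = 0.709580
d₂ = d₁ − σ√T = 0.709580 − 0.792172 = -0.082592
e^{−rT} = 0.866334
e^{−qT} = 0.982540
N(d₁) = 0.761018,  N(d₂) = 0.467088
V = S·e^{−qT}·N(d₁) − K·e^{−rT}·N(d₂) = 36.975273 − 17.703624 = 19.271649 (equal to the quote); since ∂V/∂σ > 0 for all σ, the implied volatility is unique

sigma = 0.5631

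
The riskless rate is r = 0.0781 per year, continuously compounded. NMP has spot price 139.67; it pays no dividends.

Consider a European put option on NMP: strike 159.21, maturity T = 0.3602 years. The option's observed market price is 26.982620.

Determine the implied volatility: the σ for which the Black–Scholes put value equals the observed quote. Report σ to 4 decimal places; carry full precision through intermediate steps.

sigma = 0.5258

At σ = 0.5258 the Black–Scholes value reproduces the quote:
σ√T = 0.5258·√0.3602 = 0.315568
d₁ = (ln(S/K) + (r+σ²/2)T) / (σ√T) = (ln(139.67/159.21) + (0.0781+0.5258²/2)·0.3602) / 0.315568 = (-0.130942 + 0.077923) / 0.315568 = -0.168010
d₂ = d₁ − σ√T = -0.168010 − 0.315568 = -0.483578
e^{−rT} = 0.972260
N(−d₁) = 0.566712,  N(−d₂) = 0.685657
V = K·e^{−rT}·N(−d₂) − S·N(−d₁) = 106.135324 − 79.152704 = 26.982620 (equal to the quote); since ∂V/∂σ > 0 for all σ, the implied volatility is unique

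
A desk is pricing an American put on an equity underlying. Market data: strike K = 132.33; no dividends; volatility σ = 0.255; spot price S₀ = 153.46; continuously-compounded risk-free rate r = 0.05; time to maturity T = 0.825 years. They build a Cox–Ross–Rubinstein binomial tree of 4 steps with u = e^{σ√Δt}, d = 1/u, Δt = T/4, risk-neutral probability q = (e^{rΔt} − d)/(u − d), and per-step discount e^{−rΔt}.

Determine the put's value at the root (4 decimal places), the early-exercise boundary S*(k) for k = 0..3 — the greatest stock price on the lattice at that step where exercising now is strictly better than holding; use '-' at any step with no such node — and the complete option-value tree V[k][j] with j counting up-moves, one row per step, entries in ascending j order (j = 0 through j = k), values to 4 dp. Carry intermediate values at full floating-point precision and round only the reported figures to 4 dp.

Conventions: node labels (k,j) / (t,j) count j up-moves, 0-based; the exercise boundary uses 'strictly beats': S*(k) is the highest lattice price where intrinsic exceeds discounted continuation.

params: Δt=0.20625 u=1.12278 d=0.89065 q=0.51574 e^(-rΔt)=0.98974
t_4 payoffs: 35.7657 10.5977 0.0000 0.0000 0.0000
t_3: node(3,0) S=108.4205 payoff=23.9095 vs cont=22.5519 → 23.9095 [stop]  node(3,1) S=136.6786 payoff=0.0000 vs cont=5.0794 → 5.0794 [wait]  node(3,2) S=172.3018 payoff=0.0000 vs cont=0.0000 → 0.0000 [wait]  node(3,3) S=217.2096 payoff=0.0000 vs cont=0.0000 → 0.0000 [wait]  ⇒ S*(3)=108.4205
t_2: node(2,0) S=121.7323 payoff=10.5977 vs cont=14.0525 → 14.0525 [wait]  node(2,1) S=153.4600 payoff=0.0000 vs cont=2.4345 → 2.4345 [wait]  node(2,2) S=193.4570 payoff=0.0000 vs cont=0.0000 → 0.0000 [wait]  ⇒ S*(2)=-
t_1: node(1,0) S=136.6786 payoff=0.0000 vs cont=7.9780 → 7.9780 [wait]  node(1,1) S=172.3018 payoff=0.0000 vs cont=1.1669 → 1.1669 [wait]  ⇒ S*(1)=-
t_0: node(0,0) S=153.4600 payoff=0.0000 vs cont=4.4195 → 4.4195 [wait]  ⇒ S*(0)=-

price = 4.4195
boundary = - - - 108.4205
tree:
4.4195
7.9780 1.1669
14.0525 2.4345 0.0000
23.9095 5.0794 0.0000 0.0000
35.7657 10.5977 0.0000 0.0000 0.0000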